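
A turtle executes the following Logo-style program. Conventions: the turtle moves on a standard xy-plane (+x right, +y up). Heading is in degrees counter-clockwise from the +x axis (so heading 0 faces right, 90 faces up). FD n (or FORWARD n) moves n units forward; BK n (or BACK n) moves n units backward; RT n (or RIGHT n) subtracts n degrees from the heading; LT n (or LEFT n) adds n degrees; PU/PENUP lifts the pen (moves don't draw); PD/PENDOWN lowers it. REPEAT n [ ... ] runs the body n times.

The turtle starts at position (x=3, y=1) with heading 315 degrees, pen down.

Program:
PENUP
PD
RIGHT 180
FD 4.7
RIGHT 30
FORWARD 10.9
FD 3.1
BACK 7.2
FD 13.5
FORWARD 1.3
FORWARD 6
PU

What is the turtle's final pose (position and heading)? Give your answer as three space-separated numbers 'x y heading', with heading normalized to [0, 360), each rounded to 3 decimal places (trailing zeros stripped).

Executing turtle program step by step:
Start: pos=(3,1), heading=315, pen down
PU: pen up
PD: pen down
RT 180: heading 315 -> 135
FD 4.7: (3,1) -> (-0.323,4.323) [heading=135, draw]
RT 30: heading 135 -> 105
FD 10.9: (-0.323,4.323) -> (-3.145,14.852) [heading=105, draw]
FD 3.1: (-3.145,14.852) -> (-3.947,17.846) [heading=105, draw]
BK 7.2: (-3.947,17.846) -> (-2.083,10.892) [heading=105, draw]
FD 13.5: (-2.083,10.892) -> (-5.577,23.932) [heading=105, draw]
FD 1.3: (-5.577,23.932) -> (-5.914,25.187) [heading=105, draw]
FD 6: (-5.914,25.187) -> (-7.467,30.983) [heading=105, draw]
PU: pen up
Final: pos=(-7.467,30.983), heading=105, 7 segment(s) drawn

Answer: -7.467 30.983 105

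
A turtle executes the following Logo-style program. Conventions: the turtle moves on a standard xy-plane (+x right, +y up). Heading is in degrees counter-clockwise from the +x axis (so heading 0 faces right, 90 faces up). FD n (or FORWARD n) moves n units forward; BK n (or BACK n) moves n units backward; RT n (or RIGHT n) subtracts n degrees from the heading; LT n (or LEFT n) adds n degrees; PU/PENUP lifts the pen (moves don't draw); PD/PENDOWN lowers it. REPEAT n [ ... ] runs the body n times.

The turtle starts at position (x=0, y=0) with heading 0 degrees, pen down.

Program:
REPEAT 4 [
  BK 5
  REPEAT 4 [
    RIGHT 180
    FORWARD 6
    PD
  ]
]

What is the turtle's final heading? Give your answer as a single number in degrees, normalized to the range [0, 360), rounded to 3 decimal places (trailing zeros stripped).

Executing turtle program step by step:
Start: pos=(0,0), heading=0, pen down
REPEAT 4 [
  -- iteration 1/4 --
  BK 5: (0,0) -> (-5,0) [heading=0, draw]
  REPEAT 4 [
    -- iteration 1/4 --
    RT 180: heading 0 -> 180
    FD 6: (-5,0) -> (-11,0) [heading=180, draw]
    PD: pen down
    -- iteration 2/4 --
    RT 180: heading 180 -> 0
    FD 6: (-11,0) -> (-5,0) [heading=0, draw]
    PD: pen down
    -- iteration 3/4 --
    RT 180: heading 0 -> 180
    FD 6: (-5,0) -> (-11,0) [heading=180, draw]
    PD: pen down
    -- iteration 4/4 --
    RT 180: heading 180 -> 0
    FD 6: (-11,0) -> (-5,0) [heading=0, draw]
    PD: pen down
  ]
  -- iteration 2/4 --
  BK 5: (-5,0) -> (-10,0) [heading=0, draw]
  REPEAT 4 [
    -- iteration 1/4 --
    RT 180: heading 0 -> 180
    FD 6: (-10,0) -> (-16,0) [heading=180, draw]
    PD: pen down
    -- iteration 2/4 --
    RT 180: heading 180 -> 0
    FD 6: (-16,0) -> (-10,0) [heading=0, draw]
    PD: pen down
    -- iteration 3/4 --
    RT 180: heading 0 -> 180
    FD 6: (-10,0) -> (-16,0) [heading=180, draw]
    PD: pen down
    -- iteration 4/4 --
    RT 180: heading 180 -> 0
    FD 6: (-16,0) -> (-10,0) [heading=0, draw]
    PD: pen down
  ]
  -- iteration 3/4 --
  BK 5: (-10,0) -> (-15,0) [heading=0, draw]
  REPEAT 4 [
    -- iteration 1/4 --
    RT 180: heading 0 -> 180
    FD 6: (-15,0) -> (-21,0) [heading=180, draw]
    PD: pen down
    -- iteration 2/4 --
    RT 180: heading 180 -> 0
    FD 6: (-21,0) -> (-15,0) [heading=0, draw]
    PD: pen down
    -- iteration 3/4 --
    RT 180: heading 0 -> 180
    FD 6: (-15,0) -> (-21,0) [heading=180, draw]
    PD: pen down
    -- iteration 4/4 --
    RT 180: heading 180 -> 0
    FD 6: (-21,0) -> (-15,0) [heading=0, draw]
    PD: pen down
  ]
  -- iteration 4/4 --
  BK 5: (-15,0) -> (-20,0) [heading=0, draw]
  REPEAT 4 [
    -- iteration 1/4 --
    RT 180: heading 0 -> 180
    FD 6: (-20,0) -> (-26,0) [heading=180, draw]
    PD: pen down
    -- iteration 2/4 --
    RT 180: heading 180 -> 0
    FD 6: (-26,0) -> (-20,0) [heading=0, draw]
    PD: pen down
    -- iteration 3/4 --
    RT 180: heading 0 -> 180
    FD 6: (-20,0) -> (-26,0) [heading=180, draw]
    PD: pen down
    -- iteration 4/4 --
    RT 180: heading 180 -> 0
    FD 6: (-26,0) -> (-20,0) [heading=0, draw]
    PD: pen down
  ]
]
Final: pos=(-20,0), heading=0, 20 segment(s) drawn

Answer: 0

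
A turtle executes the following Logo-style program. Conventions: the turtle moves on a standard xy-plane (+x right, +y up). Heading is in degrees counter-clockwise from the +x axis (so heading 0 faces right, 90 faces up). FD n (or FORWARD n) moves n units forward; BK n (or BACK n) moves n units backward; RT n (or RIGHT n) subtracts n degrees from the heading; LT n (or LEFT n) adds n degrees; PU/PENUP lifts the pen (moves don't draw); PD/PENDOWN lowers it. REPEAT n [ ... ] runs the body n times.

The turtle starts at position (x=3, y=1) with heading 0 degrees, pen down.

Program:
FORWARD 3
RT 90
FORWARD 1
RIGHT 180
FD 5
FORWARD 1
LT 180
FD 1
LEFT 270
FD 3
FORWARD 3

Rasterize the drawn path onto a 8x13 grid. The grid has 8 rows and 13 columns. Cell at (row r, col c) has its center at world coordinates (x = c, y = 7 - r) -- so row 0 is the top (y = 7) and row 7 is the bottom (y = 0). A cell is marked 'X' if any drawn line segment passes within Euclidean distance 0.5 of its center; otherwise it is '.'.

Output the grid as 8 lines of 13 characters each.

Segment 0: (3,1) -> (6,1)
Segment 1: (6,1) -> (6,0)
Segment 2: (6,0) -> (6,5)
Segment 3: (6,5) -> (6,6)
Segment 4: (6,6) -> (6,5)
Segment 5: (6,5) -> (3,5)
Segment 6: (3,5) -> (-0,5)

Answer: .............
......X......
XXXXXXX......
......X......
......X......
......X......
...XXXX......
......X......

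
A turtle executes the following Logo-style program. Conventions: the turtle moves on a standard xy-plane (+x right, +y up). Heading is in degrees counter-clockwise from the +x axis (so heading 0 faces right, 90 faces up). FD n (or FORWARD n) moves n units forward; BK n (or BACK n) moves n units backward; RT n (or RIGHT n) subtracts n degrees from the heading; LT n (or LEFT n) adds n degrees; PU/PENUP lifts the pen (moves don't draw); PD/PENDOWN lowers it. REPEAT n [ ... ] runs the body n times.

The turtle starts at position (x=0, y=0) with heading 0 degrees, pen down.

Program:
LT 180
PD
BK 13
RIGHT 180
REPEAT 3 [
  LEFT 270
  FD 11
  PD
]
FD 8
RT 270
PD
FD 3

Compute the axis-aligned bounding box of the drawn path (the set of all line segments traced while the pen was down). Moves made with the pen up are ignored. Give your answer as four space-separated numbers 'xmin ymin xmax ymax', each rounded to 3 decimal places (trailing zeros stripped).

Answer: -1 -11 13 8

Derivation:
Executing turtle program step by step:
Start: pos=(0,0), heading=0, pen down
LT 180: heading 0 -> 180
PD: pen down
BK 13: (0,0) -> (13,0) [heading=180, draw]
RT 180: heading 180 -> 0
REPEAT 3 [
  -- iteration 1/3 --
  LT 270: heading 0 -> 270
  FD 11: (13,0) -> (13,-11) [heading=270, draw]
  PD: pen down
  -- iteration 2/3 --
  LT 270: heading 270 -> 180
  FD 11: (13,-11) -> (2,-11) [heading=180, draw]
  PD: pen down
  -- iteration 3/3 --
  LT 270: heading 180 -> 90
  FD 11: (2,-11) -> (2,0) [heading=90, draw]
  PD: pen down
]
FD 8: (2,0) -> (2,8) [heading=90, draw]
RT 270: heading 90 -> 180
PD: pen down
FD 3: (2,8) -> (-1,8) [heading=180, draw]
Final: pos=(-1,8), heading=180, 6 segment(s) drawn

Segment endpoints: x in {-1, 0, 2, 2, 2, 13, 13}, y in {-11, -11, 0, 0, 0, 8, 8}
xmin=-1, ymin=-11, xmax=13, ymax=8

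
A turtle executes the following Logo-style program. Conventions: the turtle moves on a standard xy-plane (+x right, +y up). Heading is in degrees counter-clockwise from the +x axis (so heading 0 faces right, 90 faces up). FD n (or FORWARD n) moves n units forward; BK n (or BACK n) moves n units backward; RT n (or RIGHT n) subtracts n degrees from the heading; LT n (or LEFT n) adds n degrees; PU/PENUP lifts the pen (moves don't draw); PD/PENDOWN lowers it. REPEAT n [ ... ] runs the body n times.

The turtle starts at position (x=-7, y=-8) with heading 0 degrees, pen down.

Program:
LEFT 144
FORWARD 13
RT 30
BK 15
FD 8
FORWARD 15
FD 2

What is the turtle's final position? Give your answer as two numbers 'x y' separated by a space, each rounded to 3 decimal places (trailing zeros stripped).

Answer: -21.585 8.777

Derivation:
Executing turtle program step by step:
Start: pos=(-7,-8), heading=0, pen down
LT 144: heading 0 -> 144
FD 13: (-7,-8) -> (-17.517,-0.359) [heading=144, draw]
RT 30: heading 144 -> 114
BK 15: (-17.517,-0.359) -> (-11.416,-14.062) [heading=114, draw]
FD 8: (-11.416,-14.062) -> (-14.67,-6.754) [heading=114, draw]
FD 15: (-14.67,-6.754) -> (-20.771,6.95) [heading=114, draw]
FD 2: (-20.771,6.95) -> (-21.585,8.777) [heading=114, draw]
Final: pos=(-21.585,8.777), heading=114, 5 segment(s) drawn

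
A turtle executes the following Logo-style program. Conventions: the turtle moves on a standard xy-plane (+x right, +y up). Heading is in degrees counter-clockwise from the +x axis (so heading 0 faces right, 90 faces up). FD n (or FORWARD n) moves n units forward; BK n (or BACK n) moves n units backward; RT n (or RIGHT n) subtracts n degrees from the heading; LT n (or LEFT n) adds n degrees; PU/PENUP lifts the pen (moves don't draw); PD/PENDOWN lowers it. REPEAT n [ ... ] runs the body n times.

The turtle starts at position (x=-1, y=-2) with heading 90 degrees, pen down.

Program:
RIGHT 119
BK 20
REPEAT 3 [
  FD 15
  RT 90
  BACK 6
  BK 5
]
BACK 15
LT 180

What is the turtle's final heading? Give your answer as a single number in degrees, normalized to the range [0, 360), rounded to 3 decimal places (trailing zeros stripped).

Answer: 241

Derivation:
Executing turtle program step by step:
Start: pos=(-1,-2), heading=90, pen down
RT 119: heading 90 -> 331
BK 20: (-1,-2) -> (-18.492,7.696) [heading=331, draw]
REPEAT 3 [
  -- iteration 1/3 --
  FD 15: (-18.492,7.696) -> (-5.373,0.424) [heading=331, draw]
  RT 90: heading 331 -> 241
  BK 6: (-5.373,0.424) -> (-2.464,5.672) [heading=241, draw]
  BK 5: (-2.464,5.672) -> (-0.04,10.045) [heading=241, draw]
  -- iteration 2/3 --
  FD 15: (-0.04,10.045) -> (-7.312,-3.074) [heading=241, draw]
  RT 90: heading 241 -> 151
  BK 6: (-7.312,-3.074) -> (-2.065,-5.983) [heading=151, draw]
  BK 5: (-2.065,-5.983) -> (2.308,-8.407) [heading=151, draw]
  -- iteration 3/3 --
  FD 15: (2.308,-8.407) -> (-10.811,-1.135) [heading=151, draw]
  RT 90: heading 151 -> 61
  BK 6: (-10.811,-1.135) -> (-13.72,-6.383) [heading=61, draw]
  BK 5: (-13.72,-6.383) -> (-16.144,-10.756) [heading=61, draw]
]
BK 15: (-16.144,-10.756) -> (-23.416,-23.875) [heading=61, draw]
LT 180: heading 61 -> 241
Final: pos=(-23.416,-23.875), heading=241, 11 segment(s) drawn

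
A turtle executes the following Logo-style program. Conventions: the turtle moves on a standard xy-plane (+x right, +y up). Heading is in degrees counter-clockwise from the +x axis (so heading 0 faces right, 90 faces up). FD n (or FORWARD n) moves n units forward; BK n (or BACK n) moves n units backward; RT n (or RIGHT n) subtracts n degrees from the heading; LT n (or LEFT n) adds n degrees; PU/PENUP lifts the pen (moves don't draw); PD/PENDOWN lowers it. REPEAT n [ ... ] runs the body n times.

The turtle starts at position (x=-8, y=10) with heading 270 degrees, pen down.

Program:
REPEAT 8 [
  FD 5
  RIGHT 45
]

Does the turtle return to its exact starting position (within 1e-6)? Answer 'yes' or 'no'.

Answer: yes

Derivation:
Executing turtle program step by step:
Start: pos=(-8,10), heading=270, pen down
REPEAT 8 [
  -- iteration 1/8 --
  FD 5: (-8,10) -> (-8,5) [heading=270, draw]
  RT 45: heading 270 -> 225
  -- iteration 2/8 --
  FD 5: (-8,5) -> (-11.536,1.464) [heading=225, draw]
  RT 45: heading 225 -> 180
  -- iteration 3/8 --
  FD 5: (-11.536,1.464) -> (-16.536,1.464) [heading=180, draw]
  RT 45: heading 180 -> 135
  -- iteration 4/8 --
  FD 5: (-16.536,1.464) -> (-20.071,5) [heading=135, draw]
  RT 45: heading 135 -> 90
  -- iteration 5/8 --
  FD 5: (-20.071,5) -> (-20.071,10) [heading=90, draw]
  RT 45: heading 90 -> 45
  -- iteration 6/8 --
  FD 5: (-20.071,10) -> (-16.536,13.536) [heading=45, draw]
  RT 45: heading 45 -> 0
  -- iteration 7/8 --
  FD 5: (-16.536,13.536) -> (-11.536,13.536) [heading=0, draw]
  RT 45: heading 0 -> 315
  -- iteration 8/8 --
  FD 5: (-11.536,13.536) -> (-8,10) [heading=315, draw]
  RT 45: heading 315 -> 270
]
Final: pos=(-8,10), heading=270, 8 segment(s) drawn

Start position: (-8, 10)
Final position: (-8, 10)
Distance = 0; < 1e-6 -> CLOSED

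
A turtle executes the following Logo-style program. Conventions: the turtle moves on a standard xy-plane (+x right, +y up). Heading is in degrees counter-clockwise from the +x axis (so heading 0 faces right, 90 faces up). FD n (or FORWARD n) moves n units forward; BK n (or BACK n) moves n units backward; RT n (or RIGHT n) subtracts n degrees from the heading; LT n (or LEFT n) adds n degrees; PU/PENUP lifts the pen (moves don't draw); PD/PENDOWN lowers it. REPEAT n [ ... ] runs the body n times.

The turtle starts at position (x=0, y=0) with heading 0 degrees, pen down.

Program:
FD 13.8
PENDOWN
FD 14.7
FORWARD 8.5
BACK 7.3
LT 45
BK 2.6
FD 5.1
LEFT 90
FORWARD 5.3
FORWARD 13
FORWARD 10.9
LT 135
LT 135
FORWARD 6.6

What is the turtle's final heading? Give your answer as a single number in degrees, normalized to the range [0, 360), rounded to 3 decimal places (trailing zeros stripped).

Executing turtle program step by step:
Start: pos=(0,0), heading=0, pen down
FD 13.8: (0,0) -> (13.8,0) [heading=0, draw]
PD: pen down
FD 14.7: (13.8,0) -> (28.5,0) [heading=0, draw]
FD 8.5: (28.5,0) -> (37,0) [heading=0, draw]
BK 7.3: (37,0) -> (29.7,0) [heading=0, draw]
LT 45: heading 0 -> 45
BK 2.6: (29.7,0) -> (27.862,-1.838) [heading=45, draw]
FD 5.1: (27.862,-1.838) -> (31.468,1.768) [heading=45, draw]
LT 90: heading 45 -> 135
FD 5.3: (31.468,1.768) -> (27.72,5.515) [heading=135, draw]
FD 13: (27.72,5.515) -> (18.528,14.708) [heading=135, draw]
FD 10.9: (18.528,14.708) -> (10.82,22.415) [heading=135, draw]
LT 135: heading 135 -> 270
LT 135: heading 270 -> 45
FD 6.6: (10.82,22.415) -> (15.487,27.082) [heading=45, draw]
Final: pos=(15.487,27.082), heading=45, 10 segment(s) drawn

Answer: 45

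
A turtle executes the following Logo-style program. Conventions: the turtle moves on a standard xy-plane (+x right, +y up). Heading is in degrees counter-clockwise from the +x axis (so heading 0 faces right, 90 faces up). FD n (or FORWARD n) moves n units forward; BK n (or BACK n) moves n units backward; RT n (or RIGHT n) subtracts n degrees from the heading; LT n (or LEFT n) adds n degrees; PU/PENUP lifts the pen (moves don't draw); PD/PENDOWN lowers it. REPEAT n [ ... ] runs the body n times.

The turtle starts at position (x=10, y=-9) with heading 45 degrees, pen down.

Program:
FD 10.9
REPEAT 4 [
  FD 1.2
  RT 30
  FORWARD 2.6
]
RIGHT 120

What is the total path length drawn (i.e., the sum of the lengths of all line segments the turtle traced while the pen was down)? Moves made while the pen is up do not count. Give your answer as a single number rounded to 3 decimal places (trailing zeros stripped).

Answer: 26.1

Derivation:
Executing turtle program step by step:
Start: pos=(10,-9), heading=45, pen down
FD 10.9: (10,-9) -> (17.707,-1.293) [heading=45, draw]
REPEAT 4 [
  -- iteration 1/4 --
  FD 1.2: (17.707,-1.293) -> (18.556,-0.444) [heading=45, draw]
  RT 30: heading 45 -> 15
  FD 2.6: (18.556,-0.444) -> (21.067,0.229) [heading=15, draw]
  -- iteration 2/4 --
  FD 1.2: (21.067,0.229) -> (22.227,0.54) [heading=15, draw]
  RT 30: heading 15 -> 345
  FD 2.6: (22.227,0.54) -> (24.738,-0.133) [heading=345, draw]
  -- iteration 3/4 --
  FD 1.2: (24.738,-0.133) -> (25.897,-0.444) [heading=345, draw]
  RT 30: heading 345 -> 315
  FD 2.6: (25.897,-0.444) -> (27.736,-2.282) [heading=315, draw]
  -- iteration 4/4 --
  FD 1.2: (27.736,-2.282) -> (28.584,-3.131) [heading=315, draw]
  RT 30: heading 315 -> 285
  FD 2.6: (28.584,-3.131) -> (29.257,-5.642) [heading=285, draw]
]
RT 120: heading 285 -> 165
Final: pos=(29.257,-5.642), heading=165, 9 segment(s) drawn

Segment lengths:
  seg 1: (10,-9) -> (17.707,-1.293), length = 10.9
  seg 2: (17.707,-1.293) -> (18.556,-0.444), length = 1.2
  seg 3: (18.556,-0.444) -> (21.067,0.229), length = 2.6
  seg 4: (21.067,0.229) -> (22.227,0.54), length = 1.2
  seg 5: (22.227,0.54) -> (24.738,-0.133), length = 2.6
  seg 6: (24.738,-0.133) -> (25.897,-0.444), length = 1.2
  seg 7: (25.897,-0.444) -> (27.736,-2.282), length = 2.6
  seg 8: (27.736,-2.282) -> (28.584,-3.131), length = 1.2
  seg 9: (28.584,-3.131) -> (29.257,-5.642), length = 2.6
Total = 26.1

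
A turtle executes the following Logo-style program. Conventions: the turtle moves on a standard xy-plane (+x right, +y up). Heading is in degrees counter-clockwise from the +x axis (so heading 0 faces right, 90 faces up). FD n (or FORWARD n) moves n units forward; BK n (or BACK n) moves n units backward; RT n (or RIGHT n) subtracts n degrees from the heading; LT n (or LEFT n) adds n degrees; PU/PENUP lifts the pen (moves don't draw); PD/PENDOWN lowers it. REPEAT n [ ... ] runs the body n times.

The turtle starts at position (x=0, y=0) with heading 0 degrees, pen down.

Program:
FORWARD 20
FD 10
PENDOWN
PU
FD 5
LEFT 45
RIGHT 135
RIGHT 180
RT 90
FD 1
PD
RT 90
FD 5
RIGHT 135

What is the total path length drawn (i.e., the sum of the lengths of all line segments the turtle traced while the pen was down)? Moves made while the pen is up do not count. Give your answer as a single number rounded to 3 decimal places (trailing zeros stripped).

Executing turtle program step by step:
Start: pos=(0,0), heading=0, pen down
FD 20: (0,0) -> (20,0) [heading=0, draw]
FD 10: (20,0) -> (30,0) [heading=0, draw]
PD: pen down
PU: pen up
FD 5: (30,0) -> (35,0) [heading=0, move]
LT 45: heading 0 -> 45
RT 135: heading 45 -> 270
RT 180: heading 270 -> 90
RT 90: heading 90 -> 0
FD 1: (35,0) -> (36,0) [heading=0, move]
PD: pen down
RT 90: heading 0 -> 270
FD 5: (36,0) -> (36,-5) [heading=270, draw]
RT 135: heading 270 -> 135
Final: pos=(36,-5), heading=135, 3 segment(s) drawn

Segment lengths:
  seg 1: (0,0) -> (20,0), length = 20
  seg 2: (20,0) -> (30,0), length = 10
  seg 3: (36,0) -> (36,-5), length = 5
Total = 35

Answer: 35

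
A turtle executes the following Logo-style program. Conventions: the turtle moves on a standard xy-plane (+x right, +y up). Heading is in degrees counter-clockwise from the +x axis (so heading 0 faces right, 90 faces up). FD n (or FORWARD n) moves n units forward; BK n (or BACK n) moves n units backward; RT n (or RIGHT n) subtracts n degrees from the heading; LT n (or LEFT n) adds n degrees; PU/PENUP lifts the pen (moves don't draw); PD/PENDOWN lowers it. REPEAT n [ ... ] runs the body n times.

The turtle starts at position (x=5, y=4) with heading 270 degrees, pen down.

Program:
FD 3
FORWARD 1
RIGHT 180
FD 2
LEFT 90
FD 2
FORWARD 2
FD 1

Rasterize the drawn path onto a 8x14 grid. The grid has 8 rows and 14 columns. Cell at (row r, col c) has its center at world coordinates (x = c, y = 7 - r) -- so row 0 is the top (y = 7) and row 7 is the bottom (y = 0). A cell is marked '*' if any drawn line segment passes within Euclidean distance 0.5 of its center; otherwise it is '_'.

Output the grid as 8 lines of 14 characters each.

Segment 0: (5,4) -> (5,1)
Segment 1: (5,1) -> (5,0)
Segment 2: (5,0) -> (5,2)
Segment 3: (5,2) -> (3,2)
Segment 4: (3,2) -> (1,2)
Segment 5: (1,2) -> (-0,2)

Answer: ______________
______________
______________
_____*________
_____*________
******________
_____*________
_____*________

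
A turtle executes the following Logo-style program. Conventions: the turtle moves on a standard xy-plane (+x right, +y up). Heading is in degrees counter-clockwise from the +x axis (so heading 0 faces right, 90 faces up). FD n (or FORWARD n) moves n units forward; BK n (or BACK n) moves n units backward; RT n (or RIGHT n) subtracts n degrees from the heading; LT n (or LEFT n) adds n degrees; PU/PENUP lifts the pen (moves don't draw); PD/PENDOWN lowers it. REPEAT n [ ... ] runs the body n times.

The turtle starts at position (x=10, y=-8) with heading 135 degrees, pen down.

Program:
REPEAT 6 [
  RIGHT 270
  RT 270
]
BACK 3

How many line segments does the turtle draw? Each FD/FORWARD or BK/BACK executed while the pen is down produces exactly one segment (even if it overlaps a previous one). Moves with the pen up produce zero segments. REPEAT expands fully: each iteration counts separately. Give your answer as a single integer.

Executing turtle program step by step:
Start: pos=(10,-8), heading=135, pen down
REPEAT 6 [
  -- iteration 1/6 --
  RT 270: heading 135 -> 225
  RT 270: heading 225 -> 315
  -- iteration 2/6 --
  RT 270: heading 315 -> 45
  RT 270: heading 45 -> 135
  -- iteration 3/6 --
  RT 270: heading 135 -> 225
  RT 270: heading 225 -> 315
  -- iteration 4/6 --
  RT 270: heading 315 -> 45
  RT 270: heading 45 -> 135
  -- iteration 5/6 --
  RT 270: heading 135 -> 225
  RT 270: heading 225 -> 315
  -- iteration 6/6 --
  RT 270: heading 315 -> 45
  RT 270: heading 45 -> 135
]
BK 3: (10,-8) -> (12.121,-10.121) [heading=135, draw]
Final: pos=(12.121,-10.121), heading=135, 1 segment(s) drawn
Segments drawn: 1

Answer: 1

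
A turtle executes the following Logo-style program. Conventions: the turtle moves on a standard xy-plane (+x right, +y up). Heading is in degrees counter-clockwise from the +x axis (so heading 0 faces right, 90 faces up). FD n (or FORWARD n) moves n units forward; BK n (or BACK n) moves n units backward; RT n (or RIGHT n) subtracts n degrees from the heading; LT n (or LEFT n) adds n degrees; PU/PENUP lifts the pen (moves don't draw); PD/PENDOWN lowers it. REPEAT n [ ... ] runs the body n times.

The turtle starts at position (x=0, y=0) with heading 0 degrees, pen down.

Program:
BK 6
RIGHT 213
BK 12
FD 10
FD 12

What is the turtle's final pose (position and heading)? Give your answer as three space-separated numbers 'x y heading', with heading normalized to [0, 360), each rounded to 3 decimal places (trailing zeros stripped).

Executing turtle program step by step:
Start: pos=(0,0), heading=0, pen down
BK 6: (0,0) -> (-6,0) [heading=0, draw]
RT 213: heading 0 -> 147
BK 12: (-6,0) -> (4.064,-6.536) [heading=147, draw]
FD 10: (4.064,-6.536) -> (-4.323,-1.089) [heading=147, draw]
FD 12: (-4.323,-1.089) -> (-14.387,5.446) [heading=147, draw]
Final: pos=(-14.387,5.446), heading=147, 4 segment(s) drawn

Answer: -14.387 5.446 147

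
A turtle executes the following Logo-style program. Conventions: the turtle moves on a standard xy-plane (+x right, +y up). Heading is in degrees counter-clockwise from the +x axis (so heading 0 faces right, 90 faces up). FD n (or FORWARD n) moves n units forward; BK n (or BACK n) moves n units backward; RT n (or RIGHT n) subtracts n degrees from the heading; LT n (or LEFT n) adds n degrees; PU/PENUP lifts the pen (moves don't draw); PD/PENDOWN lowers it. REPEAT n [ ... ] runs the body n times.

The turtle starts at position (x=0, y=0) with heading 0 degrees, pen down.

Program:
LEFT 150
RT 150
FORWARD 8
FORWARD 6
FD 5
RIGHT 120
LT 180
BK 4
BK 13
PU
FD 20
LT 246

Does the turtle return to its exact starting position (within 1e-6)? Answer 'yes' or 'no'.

Executing turtle program step by step:
Start: pos=(0,0), heading=0, pen down
LT 150: heading 0 -> 150
RT 150: heading 150 -> 0
FD 8: (0,0) -> (8,0) [heading=0, draw]
FD 6: (8,0) -> (14,0) [heading=0, draw]
FD 5: (14,0) -> (19,0) [heading=0, draw]
RT 120: heading 0 -> 240
LT 180: heading 240 -> 60
BK 4: (19,0) -> (17,-3.464) [heading=60, draw]
BK 13: (17,-3.464) -> (10.5,-14.722) [heading=60, draw]
PU: pen up
FD 20: (10.5,-14.722) -> (20.5,2.598) [heading=60, move]
LT 246: heading 60 -> 306
Final: pos=(20.5,2.598), heading=306, 5 segment(s) drawn

Start position: (0, 0)
Final position: (20.5, 2.598)
Distance = 20.664; >= 1e-6 -> NOT closed

Answer: no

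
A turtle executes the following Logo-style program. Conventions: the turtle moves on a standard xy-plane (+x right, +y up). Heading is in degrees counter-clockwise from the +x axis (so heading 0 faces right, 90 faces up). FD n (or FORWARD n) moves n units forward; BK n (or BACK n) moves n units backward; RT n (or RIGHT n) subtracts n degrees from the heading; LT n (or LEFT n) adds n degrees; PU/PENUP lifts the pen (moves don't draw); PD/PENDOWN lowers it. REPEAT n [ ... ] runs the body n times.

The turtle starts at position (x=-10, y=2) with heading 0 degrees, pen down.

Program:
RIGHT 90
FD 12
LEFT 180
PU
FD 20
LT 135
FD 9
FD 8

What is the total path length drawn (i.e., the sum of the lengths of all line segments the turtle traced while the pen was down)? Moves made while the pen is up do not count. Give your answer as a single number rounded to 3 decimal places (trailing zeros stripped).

Answer: 12

Derivation:
Executing turtle program step by step:
Start: pos=(-10,2), heading=0, pen down
RT 90: heading 0 -> 270
FD 12: (-10,2) -> (-10,-10) [heading=270, draw]
LT 180: heading 270 -> 90
PU: pen up
FD 20: (-10,-10) -> (-10,10) [heading=90, move]
LT 135: heading 90 -> 225
FD 9: (-10,10) -> (-16.364,3.636) [heading=225, move]
FD 8: (-16.364,3.636) -> (-22.021,-2.021) [heading=225, move]
Final: pos=(-22.021,-2.021), heading=225, 1 segment(s) drawn

Segment lengths:
  seg 1: (-10,2) -> (-10,-10), length = 12
Total = 12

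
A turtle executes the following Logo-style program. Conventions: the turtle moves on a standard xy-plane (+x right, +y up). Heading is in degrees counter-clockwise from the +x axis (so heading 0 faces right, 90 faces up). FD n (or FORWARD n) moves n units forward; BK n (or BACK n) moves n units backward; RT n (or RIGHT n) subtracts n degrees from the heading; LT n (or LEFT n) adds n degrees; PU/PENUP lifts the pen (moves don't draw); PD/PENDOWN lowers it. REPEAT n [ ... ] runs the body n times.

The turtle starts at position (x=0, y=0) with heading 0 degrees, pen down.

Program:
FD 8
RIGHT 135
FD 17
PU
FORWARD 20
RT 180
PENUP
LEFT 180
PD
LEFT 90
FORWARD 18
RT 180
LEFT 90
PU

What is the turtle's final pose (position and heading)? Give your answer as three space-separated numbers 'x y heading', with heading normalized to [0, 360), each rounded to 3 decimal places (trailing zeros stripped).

Answer: -5.435 -38.891 225

Derivation:
Executing turtle program step by step:
Start: pos=(0,0), heading=0, pen down
FD 8: (0,0) -> (8,0) [heading=0, draw]
RT 135: heading 0 -> 225
FD 17: (8,0) -> (-4.021,-12.021) [heading=225, draw]
PU: pen up
FD 20: (-4.021,-12.021) -> (-18.163,-26.163) [heading=225, move]
RT 180: heading 225 -> 45
PU: pen up
LT 180: heading 45 -> 225
PD: pen down
LT 90: heading 225 -> 315
FD 18: (-18.163,-26.163) -> (-5.435,-38.891) [heading=315, draw]
RT 180: heading 315 -> 135
LT 90: heading 135 -> 225
PU: pen up
Final: pos=(-5.435,-38.891), heading=225, 3 segment(s) drawn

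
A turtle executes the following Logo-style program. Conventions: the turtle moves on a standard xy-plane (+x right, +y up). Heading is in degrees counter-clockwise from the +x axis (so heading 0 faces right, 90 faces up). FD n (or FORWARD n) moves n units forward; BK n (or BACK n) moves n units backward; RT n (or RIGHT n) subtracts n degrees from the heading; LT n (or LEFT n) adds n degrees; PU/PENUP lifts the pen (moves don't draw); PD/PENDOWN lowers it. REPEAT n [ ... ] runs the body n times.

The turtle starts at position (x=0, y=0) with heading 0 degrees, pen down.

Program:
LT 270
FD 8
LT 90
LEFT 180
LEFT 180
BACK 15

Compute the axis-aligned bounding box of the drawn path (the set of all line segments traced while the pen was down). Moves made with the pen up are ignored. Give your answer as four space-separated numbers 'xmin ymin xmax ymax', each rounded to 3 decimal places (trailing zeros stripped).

Answer: -15 -8 0 0

Derivation:
Executing turtle program step by step:
Start: pos=(0,0), heading=0, pen down
LT 270: heading 0 -> 270
FD 8: (0,0) -> (0,-8) [heading=270, draw]
LT 90: heading 270 -> 0
LT 180: heading 0 -> 180
LT 180: heading 180 -> 0
BK 15: (0,-8) -> (-15,-8) [heading=0, draw]
Final: pos=(-15,-8), heading=0, 2 segment(s) drawn

Segment endpoints: x in {-15, 0, 0}, y in {-8, -8, 0}
xmin=-15, ymin=-8, xmax=0, ymax=0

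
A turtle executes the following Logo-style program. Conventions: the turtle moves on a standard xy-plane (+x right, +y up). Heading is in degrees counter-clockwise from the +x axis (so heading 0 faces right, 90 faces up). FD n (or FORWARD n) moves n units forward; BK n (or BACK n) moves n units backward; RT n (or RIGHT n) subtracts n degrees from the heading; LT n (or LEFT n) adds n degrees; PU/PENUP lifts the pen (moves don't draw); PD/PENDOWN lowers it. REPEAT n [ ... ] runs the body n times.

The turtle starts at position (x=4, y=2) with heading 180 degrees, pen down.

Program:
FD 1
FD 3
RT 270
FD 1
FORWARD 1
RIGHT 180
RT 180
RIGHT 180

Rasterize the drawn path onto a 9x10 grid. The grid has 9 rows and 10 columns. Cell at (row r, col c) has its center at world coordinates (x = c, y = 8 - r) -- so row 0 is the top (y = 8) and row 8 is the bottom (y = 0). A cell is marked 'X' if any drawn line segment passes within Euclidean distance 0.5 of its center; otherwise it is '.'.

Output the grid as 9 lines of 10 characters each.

Segment 0: (4,2) -> (3,2)
Segment 1: (3,2) -> (0,2)
Segment 2: (0,2) -> (0,1)
Segment 3: (0,1) -> (0,0)

Answer: ..........
..........
..........
..........
..........
..........
XXXXX.....
X.........
X.........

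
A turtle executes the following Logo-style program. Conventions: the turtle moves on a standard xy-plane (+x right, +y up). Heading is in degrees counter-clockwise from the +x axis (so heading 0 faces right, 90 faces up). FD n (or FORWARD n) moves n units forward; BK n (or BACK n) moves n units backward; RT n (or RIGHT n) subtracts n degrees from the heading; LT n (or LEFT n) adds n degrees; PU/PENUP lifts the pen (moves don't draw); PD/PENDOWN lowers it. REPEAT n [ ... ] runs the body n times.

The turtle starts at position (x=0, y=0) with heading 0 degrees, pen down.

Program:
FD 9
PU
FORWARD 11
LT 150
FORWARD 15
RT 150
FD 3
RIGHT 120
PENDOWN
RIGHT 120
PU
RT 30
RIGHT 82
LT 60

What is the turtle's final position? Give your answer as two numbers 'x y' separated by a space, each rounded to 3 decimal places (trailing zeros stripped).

Executing turtle program step by step:
Start: pos=(0,0), heading=0, pen down
FD 9: (0,0) -> (9,0) [heading=0, draw]
PU: pen up
FD 11: (9,0) -> (20,0) [heading=0, move]
LT 150: heading 0 -> 150
FD 15: (20,0) -> (7.01,7.5) [heading=150, move]
RT 150: heading 150 -> 0
FD 3: (7.01,7.5) -> (10.01,7.5) [heading=0, move]
RT 120: heading 0 -> 240
PD: pen down
RT 120: heading 240 -> 120
PU: pen up
RT 30: heading 120 -> 90
RT 82: heading 90 -> 8
LT 60: heading 8 -> 68
Final: pos=(10.01,7.5), heading=68, 1 segment(s) drawn

Answer: 10.01 7.5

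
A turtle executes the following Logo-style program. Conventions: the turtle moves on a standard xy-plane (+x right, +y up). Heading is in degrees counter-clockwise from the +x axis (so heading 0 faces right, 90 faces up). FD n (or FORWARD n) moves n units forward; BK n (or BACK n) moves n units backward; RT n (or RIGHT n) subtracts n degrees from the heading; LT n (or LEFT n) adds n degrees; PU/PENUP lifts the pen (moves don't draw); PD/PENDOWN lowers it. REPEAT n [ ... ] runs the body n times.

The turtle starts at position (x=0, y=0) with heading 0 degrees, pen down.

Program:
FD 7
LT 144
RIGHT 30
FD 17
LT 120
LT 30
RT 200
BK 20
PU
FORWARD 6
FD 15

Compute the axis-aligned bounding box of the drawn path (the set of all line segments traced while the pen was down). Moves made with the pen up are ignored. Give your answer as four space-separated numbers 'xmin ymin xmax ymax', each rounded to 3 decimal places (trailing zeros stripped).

Answer: -8.682 -2.446 7 15.53

Derivation:
Executing turtle program step by step:
Start: pos=(0,0), heading=0, pen down
FD 7: (0,0) -> (7,0) [heading=0, draw]
LT 144: heading 0 -> 144
RT 30: heading 144 -> 114
FD 17: (7,0) -> (0.085,15.53) [heading=114, draw]
LT 120: heading 114 -> 234
LT 30: heading 234 -> 264
RT 200: heading 264 -> 64
BK 20: (0.085,15.53) -> (-8.682,-2.446) [heading=64, draw]
PU: pen up
FD 6: (-8.682,-2.446) -> (-6.052,2.947) [heading=64, move]
FD 15: (-6.052,2.947) -> (0.524,16.429) [heading=64, move]
Final: pos=(0.524,16.429), heading=64, 3 segment(s) drawn

Segment endpoints: x in {-8.682, 0, 0.085, 7}, y in {-2.446, 0, 15.53}
xmin=-8.682, ymin=-2.446, xmax=7, ymax=15.53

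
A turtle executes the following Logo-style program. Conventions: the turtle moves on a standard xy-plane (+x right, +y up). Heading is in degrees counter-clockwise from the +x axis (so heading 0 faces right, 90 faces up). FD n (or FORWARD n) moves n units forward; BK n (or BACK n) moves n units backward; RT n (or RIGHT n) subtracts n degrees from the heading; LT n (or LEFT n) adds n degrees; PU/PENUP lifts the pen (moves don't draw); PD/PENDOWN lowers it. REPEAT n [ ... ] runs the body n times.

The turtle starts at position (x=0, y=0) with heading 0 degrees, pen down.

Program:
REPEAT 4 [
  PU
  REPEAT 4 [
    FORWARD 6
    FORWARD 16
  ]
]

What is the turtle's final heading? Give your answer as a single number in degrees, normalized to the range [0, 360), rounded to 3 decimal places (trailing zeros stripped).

Executing turtle program step by step:
Start: pos=(0,0), heading=0, pen down
REPEAT 4 [
  -- iteration 1/4 --
  PU: pen up
  REPEAT 4 [
    -- iteration 1/4 --
    FD 6: (0,0) -> (6,0) [heading=0, move]
    FD 16: (6,0) -> (22,0) [heading=0, move]
    -- iteration 2/4 --
    FD 6: (22,0) -> (28,0) [heading=0, move]
    FD 16: (28,0) -> (44,0) [heading=0, move]
    -- iteration 3/4 --
    FD 6: (44,0) -> (50,0) [heading=0, move]
    FD 16: (50,0) -> (66,0) [heading=0, move]
    -- iteration 4/4 --
    FD 6: (66,0) -> (72,0) [heading=0, move]
    FD 16: (72,0) -> (88,0) [heading=0, move]
  ]
  -- iteration 2/4 --
  PU: pen up
  REPEAT 4 [
    -- iteration 1/4 --
    FD 6: (88,0) -> (94,0) [heading=0, move]
    FD 16: (94,0) -> (110,0) [heading=0, move]
    -- iteration 2/4 --
    FD 6: (110,0) -> (116,0) [heading=0, move]
    FD 16: (116,0) -> (132,0) [heading=0, move]
    -- iteration 3/4 --
    FD 6: (132,0) -> (138,0) [heading=0, move]
    FD 16: (138,0) -> (154,0) [heading=0, move]
    -- iteration 4/4 --
    FD 6: (154,0) -> (160,0) [heading=0, move]
    FD 16: (160,0) -> (176,0) [heading=0, move]
  ]
  -- iteration 3/4 --
  PU: pen up
  REPEAT 4 [
    -- iteration 1/4 --
    FD 6: (176,0) -> (182,0) [heading=0, move]
    FD 16: (182,0) -> (198,0) [heading=0, move]
    -- iteration 2/4 --
    FD 6: (198,0) -> (204,0) [heading=0, move]
    FD 16: (204,0) -> (220,0) [heading=0, move]
    -- iteration 3/4 --
    FD 6: (220,0) -> (226,0) [heading=0, move]
    FD 16: (226,0) -> (242,0) [heading=0, move]
    -- iteration 4/4 --
    FD 6: (242,0) -> (248,0) [heading=0, move]
    FD 16: (248,0) -> (264,0) [heading=0, move]
  ]
  -- iteration 4/4 --
  PU: pen up
  REPEAT 4 [
    -- iteration 1/4 --
    FD 6: (264,0) -> (270,0) [heading=0, move]
    FD 16: (270,0) -> (286,0) [heading=0, move]
    -- iteration 2/4 --
    FD 6: (286,0) -> (292,0) [heading=0, move]
    FD 16: (292,0) -> (308,0) [heading=0, move]
    -- iteration 3/4 --
    FD 6: (308,0) -> (314,0) [heading=0, move]
    FD 16: (314,0) -> (330,0) [heading=0, move]
    -- iteration 4/4 --
    FD 6: (330,0) -> (336,0) [heading=0, move]
    FD 16: (336,0) -> (352,0) [heading=0, move]
  ]
]
Final: pos=(352,0), heading=0, 0 segment(s) drawn

Answer: 0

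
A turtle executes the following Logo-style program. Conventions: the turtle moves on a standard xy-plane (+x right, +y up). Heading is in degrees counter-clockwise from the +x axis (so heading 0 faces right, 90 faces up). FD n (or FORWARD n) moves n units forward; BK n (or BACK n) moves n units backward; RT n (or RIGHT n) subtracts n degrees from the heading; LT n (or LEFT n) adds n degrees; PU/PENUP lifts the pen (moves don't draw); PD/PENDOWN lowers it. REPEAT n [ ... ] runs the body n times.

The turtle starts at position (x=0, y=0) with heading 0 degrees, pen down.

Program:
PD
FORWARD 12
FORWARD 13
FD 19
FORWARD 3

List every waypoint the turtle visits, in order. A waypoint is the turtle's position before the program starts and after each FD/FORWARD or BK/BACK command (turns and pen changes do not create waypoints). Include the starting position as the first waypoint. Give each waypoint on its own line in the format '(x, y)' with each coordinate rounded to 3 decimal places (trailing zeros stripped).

Executing turtle program step by step:
Start: pos=(0,0), heading=0, pen down
PD: pen down
FD 12: (0,0) -> (12,0) [heading=0, draw]
FD 13: (12,0) -> (25,0) [heading=0, draw]
FD 19: (25,0) -> (44,0) [heading=0, draw]
FD 3: (44,0) -> (47,0) [heading=0, draw]
Final: pos=(47,0), heading=0, 4 segment(s) drawn
Waypoints (5 total):
(0, 0)
(12, 0)
(25, 0)
(44, 0)
(47, 0)

Answer: (0, 0)
(12, 0)
(25, 0)
(44, 0)
(47, 0)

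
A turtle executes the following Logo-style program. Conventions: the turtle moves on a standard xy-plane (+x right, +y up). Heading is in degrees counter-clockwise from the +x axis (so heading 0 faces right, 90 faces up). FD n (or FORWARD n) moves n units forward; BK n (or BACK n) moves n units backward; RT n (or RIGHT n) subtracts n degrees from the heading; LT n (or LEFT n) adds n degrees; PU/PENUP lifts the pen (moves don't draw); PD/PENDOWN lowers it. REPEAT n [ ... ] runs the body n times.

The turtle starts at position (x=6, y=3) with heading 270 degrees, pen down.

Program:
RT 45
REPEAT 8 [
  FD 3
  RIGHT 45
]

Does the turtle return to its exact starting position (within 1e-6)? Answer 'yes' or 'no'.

Executing turtle program step by step:
Start: pos=(6,3), heading=270, pen down
RT 45: heading 270 -> 225
REPEAT 8 [
  -- iteration 1/8 --
  FD 3: (6,3) -> (3.879,0.879) [heading=225, draw]
  RT 45: heading 225 -> 180
  -- iteration 2/8 --
  FD 3: (3.879,0.879) -> (0.879,0.879) [heading=180, draw]
  RT 45: heading 180 -> 135
  -- iteration 3/8 --
  FD 3: (0.879,0.879) -> (-1.243,3) [heading=135, draw]
  RT 45: heading 135 -> 90
  -- iteration 4/8 --
  FD 3: (-1.243,3) -> (-1.243,6) [heading=90, draw]
  RT 45: heading 90 -> 45
  -- iteration 5/8 --
  FD 3: (-1.243,6) -> (0.879,8.121) [heading=45, draw]
  RT 45: heading 45 -> 0
  -- iteration 6/8 --
  FD 3: (0.879,8.121) -> (3.879,8.121) [heading=0, draw]
  RT 45: heading 0 -> 315
  -- iteration 7/8 --
  FD 3: (3.879,8.121) -> (6,6) [heading=315, draw]
  RT 45: heading 315 -> 270
  -- iteration 8/8 --
  FD 3: (6,6) -> (6,3) [heading=270, draw]
  RT 45: heading 270 -> 225
]
Final: pos=(6,3), heading=225, 8 segment(s) drawn

Start position: (6, 3)
Final position: (6, 3)
Distance = 0; < 1e-6 -> CLOSED

Answer: yes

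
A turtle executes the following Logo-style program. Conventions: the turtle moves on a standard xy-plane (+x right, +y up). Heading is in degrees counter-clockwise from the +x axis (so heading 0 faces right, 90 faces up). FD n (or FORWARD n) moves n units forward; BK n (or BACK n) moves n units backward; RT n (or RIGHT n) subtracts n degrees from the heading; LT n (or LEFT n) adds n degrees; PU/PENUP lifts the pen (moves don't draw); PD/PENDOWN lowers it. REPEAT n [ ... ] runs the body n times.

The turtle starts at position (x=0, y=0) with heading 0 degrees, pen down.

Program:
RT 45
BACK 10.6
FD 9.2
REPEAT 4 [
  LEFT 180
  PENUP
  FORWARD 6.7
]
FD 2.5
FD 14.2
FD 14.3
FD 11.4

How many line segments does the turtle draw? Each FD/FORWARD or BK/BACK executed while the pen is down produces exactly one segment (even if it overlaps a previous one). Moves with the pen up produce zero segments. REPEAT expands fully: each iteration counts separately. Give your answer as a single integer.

Executing turtle program step by step:
Start: pos=(0,0), heading=0, pen down
RT 45: heading 0 -> 315
BK 10.6: (0,0) -> (-7.495,7.495) [heading=315, draw]
FD 9.2: (-7.495,7.495) -> (-0.99,0.99) [heading=315, draw]
REPEAT 4 [
  -- iteration 1/4 --
  LT 180: heading 315 -> 135
  PU: pen up
  FD 6.7: (-0.99,0.99) -> (-5.728,5.728) [heading=135, move]
  -- iteration 2/4 --
  LT 180: heading 135 -> 315
  PU: pen up
  FD 6.7: (-5.728,5.728) -> (-0.99,0.99) [heading=315, move]
  -- iteration 3/4 --
  LT 180: heading 315 -> 135
  PU: pen up
  FD 6.7: (-0.99,0.99) -> (-5.728,5.728) [heading=135, move]
  -- iteration 4/4 --
  LT 180: heading 135 -> 315
  PU: pen up
  FD 6.7: (-5.728,5.728) -> (-0.99,0.99) [heading=315, move]
]
FD 2.5: (-0.99,0.99) -> (0.778,-0.778) [heading=315, move]
FD 14.2: (0.778,-0.778) -> (10.819,-10.819) [heading=315, move]
FD 14.3: (10.819,-10.819) -> (20.93,-20.93) [heading=315, move]
FD 11.4: (20.93,-20.93) -> (28.991,-28.991) [heading=315, move]
Final: pos=(28.991,-28.991), heading=315, 2 segment(s) drawn
Segments drawn: 2

Answer: 2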